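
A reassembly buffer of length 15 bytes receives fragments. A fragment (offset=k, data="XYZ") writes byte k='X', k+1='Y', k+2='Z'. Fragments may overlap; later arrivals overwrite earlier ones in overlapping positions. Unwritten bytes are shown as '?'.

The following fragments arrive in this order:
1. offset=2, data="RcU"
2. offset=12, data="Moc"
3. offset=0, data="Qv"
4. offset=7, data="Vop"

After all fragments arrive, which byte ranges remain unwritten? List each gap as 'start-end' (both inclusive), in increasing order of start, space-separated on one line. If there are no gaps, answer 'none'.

Fragment 1: offset=2 len=3
Fragment 2: offset=12 len=3
Fragment 3: offset=0 len=2
Fragment 4: offset=7 len=3
Gaps: 5-6 10-11

Answer: 5-6 10-11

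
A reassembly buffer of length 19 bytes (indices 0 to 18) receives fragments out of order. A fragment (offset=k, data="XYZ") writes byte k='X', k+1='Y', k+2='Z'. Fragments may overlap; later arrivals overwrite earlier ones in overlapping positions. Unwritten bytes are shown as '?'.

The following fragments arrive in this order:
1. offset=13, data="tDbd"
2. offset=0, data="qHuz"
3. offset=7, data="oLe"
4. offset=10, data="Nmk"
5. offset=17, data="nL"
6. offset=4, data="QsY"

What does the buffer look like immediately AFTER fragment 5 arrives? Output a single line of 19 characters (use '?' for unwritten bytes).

Fragment 1: offset=13 data="tDbd" -> buffer=?????????????tDbd??
Fragment 2: offset=0 data="qHuz" -> buffer=qHuz?????????tDbd??
Fragment 3: offset=7 data="oLe" -> buffer=qHuz???oLe???tDbd??
Fragment 4: offset=10 data="Nmk" -> buffer=qHuz???oLeNmktDbd??
Fragment 5: offset=17 data="nL" -> buffer=qHuz???oLeNmktDbdnL

Answer: qHuz???oLeNmktDbdnL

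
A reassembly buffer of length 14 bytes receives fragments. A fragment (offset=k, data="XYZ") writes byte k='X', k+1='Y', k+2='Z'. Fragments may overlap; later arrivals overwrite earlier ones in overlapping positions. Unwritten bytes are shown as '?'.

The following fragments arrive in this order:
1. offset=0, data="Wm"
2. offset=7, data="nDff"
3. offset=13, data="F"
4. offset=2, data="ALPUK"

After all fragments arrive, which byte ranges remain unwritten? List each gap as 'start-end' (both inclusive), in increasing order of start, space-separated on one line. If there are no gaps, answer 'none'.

Fragment 1: offset=0 len=2
Fragment 2: offset=7 len=4
Fragment 3: offset=13 len=1
Fragment 4: offset=2 len=5
Gaps: 11-12

Answer: 11-12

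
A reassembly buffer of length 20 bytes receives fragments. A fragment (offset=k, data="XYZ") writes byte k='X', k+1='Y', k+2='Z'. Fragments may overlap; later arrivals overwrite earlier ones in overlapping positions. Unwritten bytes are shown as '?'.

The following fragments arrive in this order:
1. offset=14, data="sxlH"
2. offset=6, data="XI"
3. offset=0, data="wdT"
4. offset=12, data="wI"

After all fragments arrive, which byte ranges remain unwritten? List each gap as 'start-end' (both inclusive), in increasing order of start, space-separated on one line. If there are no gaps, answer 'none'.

Answer: 3-5 8-11 18-19

Derivation:
Fragment 1: offset=14 len=4
Fragment 2: offset=6 len=2
Fragment 3: offset=0 len=3
Fragment 4: offset=12 len=2
Gaps: 3-5 8-11 18-19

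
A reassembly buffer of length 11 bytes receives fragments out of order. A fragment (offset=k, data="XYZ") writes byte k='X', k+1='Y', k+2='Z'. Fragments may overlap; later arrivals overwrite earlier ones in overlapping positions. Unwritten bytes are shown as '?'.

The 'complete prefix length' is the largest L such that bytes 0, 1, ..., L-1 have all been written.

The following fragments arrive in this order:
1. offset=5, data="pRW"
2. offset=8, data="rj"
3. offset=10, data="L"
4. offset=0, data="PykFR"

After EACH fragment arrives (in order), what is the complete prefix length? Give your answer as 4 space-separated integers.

Answer: 0 0 0 11

Derivation:
Fragment 1: offset=5 data="pRW" -> buffer=?????pRW??? -> prefix_len=0
Fragment 2: offset=8 data="rj" -> buffer=?????pRWrj? -> prefix_len=0
Fragment 3: offset=10 data="L" -> buffer=?????pRWrjL -> prefix_len=0
Fragment 4: offset=0 data="PykFR" -> buffer=PykFRpRWrjL -> prefix_len=11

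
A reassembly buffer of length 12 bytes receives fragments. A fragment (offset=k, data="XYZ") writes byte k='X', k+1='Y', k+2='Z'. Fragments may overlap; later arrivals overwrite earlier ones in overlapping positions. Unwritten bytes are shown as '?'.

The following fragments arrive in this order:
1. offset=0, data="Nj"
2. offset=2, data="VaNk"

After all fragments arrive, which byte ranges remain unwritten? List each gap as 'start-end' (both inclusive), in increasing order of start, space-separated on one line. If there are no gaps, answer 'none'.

Answer: 6-11

Derivation:
Fragment 1: offset=0 len=2
Fragment 2: offset=2 len=4
Gaps: 6-11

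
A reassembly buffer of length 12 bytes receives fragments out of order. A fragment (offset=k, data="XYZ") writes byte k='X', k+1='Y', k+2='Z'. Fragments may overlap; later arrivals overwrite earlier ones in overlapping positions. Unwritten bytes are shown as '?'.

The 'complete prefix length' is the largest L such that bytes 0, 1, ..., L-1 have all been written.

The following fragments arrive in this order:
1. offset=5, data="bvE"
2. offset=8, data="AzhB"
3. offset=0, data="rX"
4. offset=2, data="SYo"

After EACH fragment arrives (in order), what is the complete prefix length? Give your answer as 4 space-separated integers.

Fragment 1: offset=5 data="bvE" -> buffer=?????bvE???? -> prefix_len=0
Fragment 2: offset=8 data="AzhB" -> buffer=?????bvEAzhB -> prefix_len=0
Fragment 3: offset=0 data="rX" -> buffer=rX???bvEAzhB -> prefix_len=2
Fragment 4: offset=2 data="SYo" -> buffer=rXSYobvEAzhB -> prefix_len=12

Answer: 0 0 2 12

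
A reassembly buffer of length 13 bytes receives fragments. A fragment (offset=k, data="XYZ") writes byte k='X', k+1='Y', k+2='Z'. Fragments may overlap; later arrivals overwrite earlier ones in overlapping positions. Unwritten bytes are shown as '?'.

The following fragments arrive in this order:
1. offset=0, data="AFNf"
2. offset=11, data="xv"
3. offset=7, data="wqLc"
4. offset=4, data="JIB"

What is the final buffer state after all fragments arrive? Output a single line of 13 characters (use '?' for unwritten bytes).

Fragment 1: offset=0 data="AFNf" -> buffer=AFNf?????????
Fragment 2: offset=11 data="xv" -> buffer=AFNf???????xv
Fragment 3: offset=7 data="wqLc" -> buffer=AFNf???wqLcxv
Fragment 4: offset=4 data="JIB" -> buffer=AFNfJIBwqLcxv

Answer: AFNfJIBwqLcxv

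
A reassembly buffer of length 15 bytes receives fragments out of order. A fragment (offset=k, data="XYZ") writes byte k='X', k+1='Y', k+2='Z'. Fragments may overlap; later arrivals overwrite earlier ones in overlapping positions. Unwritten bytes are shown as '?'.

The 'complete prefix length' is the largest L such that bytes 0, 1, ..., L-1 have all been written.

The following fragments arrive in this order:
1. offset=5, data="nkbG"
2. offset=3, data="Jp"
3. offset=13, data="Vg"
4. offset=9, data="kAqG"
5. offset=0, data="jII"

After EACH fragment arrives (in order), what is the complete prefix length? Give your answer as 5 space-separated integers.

Answer: 0 0 0 0 15

Derivation:
Fragment 1: offset=5 data="nkbG" -> buffer=?????nkbG?????? -> prefix_len=0
Fragment 2: offset=3 data="Jp" -> buffer=???JpnkbG?????? -> prefix_len=0
Fragment 3: offset=13 data="Vg" -> buffer=???JpnkbG????Vg -> prefix_len=0
Fragment 4: offset=9 data="kAqG" -> buffer=???JpnkbGkAqGVg -> prefix_len=0
Fragment 5: offset=0 data="jII" -> buffer=jIIJpnkbGkAqGVg -> prefix_len=15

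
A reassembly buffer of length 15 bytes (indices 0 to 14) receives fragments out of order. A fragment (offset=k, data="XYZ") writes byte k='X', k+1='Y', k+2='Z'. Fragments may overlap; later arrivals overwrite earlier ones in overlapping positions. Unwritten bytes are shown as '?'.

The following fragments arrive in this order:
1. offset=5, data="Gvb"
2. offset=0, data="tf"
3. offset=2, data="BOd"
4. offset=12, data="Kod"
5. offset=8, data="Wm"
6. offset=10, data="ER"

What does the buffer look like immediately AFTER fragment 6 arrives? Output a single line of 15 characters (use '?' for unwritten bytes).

Fragment 1: offset=5 data="Gvb" -> buffer=?????Gvb???????
Fragment 2: offset=0 data="tf" -> buffer=tf???Gvb???????
Fragment 3: offset=2 data="BOd" -> buffer=tfBOdGvb???????
Fragment 4: offset=12 data="Kod" -> buffer=tfBOdGvb????Kod
Fragment 5: offset=8 data="Wm" -> buffer=tfBOdGvbWm??Kod
Fragment 6: offset=10 data="ER" -> buffer=tfBOdGvbWmERKod

Answer: tfBOdGvbWmERKod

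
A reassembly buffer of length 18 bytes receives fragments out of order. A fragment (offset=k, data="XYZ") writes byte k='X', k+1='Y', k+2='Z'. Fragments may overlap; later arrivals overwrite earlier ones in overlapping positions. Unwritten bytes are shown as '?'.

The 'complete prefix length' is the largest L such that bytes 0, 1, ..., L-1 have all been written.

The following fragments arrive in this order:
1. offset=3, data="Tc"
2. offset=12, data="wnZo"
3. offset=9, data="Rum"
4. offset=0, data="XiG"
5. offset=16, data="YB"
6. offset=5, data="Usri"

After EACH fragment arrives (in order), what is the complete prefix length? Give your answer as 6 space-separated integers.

Answer: 0 0 0 5 5 18

Derivation:
Fragment 1: offset=3 data="Tc" -> buffer=???Tc????????????? -> prefix_len=0
Fragment 2: offset=12 data="wnZo" -> buffer=???Tc???????wnZo?? -> prefix_len=0
Fragment 3: offset=9 data="Rum" -> buffer=???Tc????RumwnZo?? -> prefix_len=0
Fragment 4: offset=0 data="XiG" -> buffer=XiGTc????RumwnZo?? -> prefix_len=5
Fragment 5: offset=16 data="YB" -> buffer=XiGTc????RumwnZoYB -> prefix_len=5
Fragment 6: offset=5 data="Usri" -> buffer=XiGTcUsriRumwnZoYB -> prefix_len=18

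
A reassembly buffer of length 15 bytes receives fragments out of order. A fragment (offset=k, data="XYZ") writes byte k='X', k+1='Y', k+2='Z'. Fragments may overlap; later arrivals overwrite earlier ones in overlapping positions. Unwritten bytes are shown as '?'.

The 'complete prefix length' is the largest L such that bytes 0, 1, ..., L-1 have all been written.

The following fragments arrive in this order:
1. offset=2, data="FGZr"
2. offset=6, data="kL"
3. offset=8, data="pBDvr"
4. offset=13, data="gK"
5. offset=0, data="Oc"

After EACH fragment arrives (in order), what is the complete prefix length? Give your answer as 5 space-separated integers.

Fragment 1: offset=2 data="FGZr" -> buffer=??FGZr????????? -> prefix_len=0
Fragment 2: offset=6 data="kL" -> buffer=??FGZrkL??????? -> prefix_len=0
Fragment 3: offset=8 data="pBDvr" -> buffer=??FGZrkLpBDvr?? -> prefix_len=0
Fragment 4: offset=13 data="gK" -> buffer=??FGZrkLpBDvrgK -> prefix_len=0
Fragment 5: offset=0 data="Oc" -> buffer=OcFGZrkLpBDvrgK -> prefix_len=15

Answer: 0 0 0 0 15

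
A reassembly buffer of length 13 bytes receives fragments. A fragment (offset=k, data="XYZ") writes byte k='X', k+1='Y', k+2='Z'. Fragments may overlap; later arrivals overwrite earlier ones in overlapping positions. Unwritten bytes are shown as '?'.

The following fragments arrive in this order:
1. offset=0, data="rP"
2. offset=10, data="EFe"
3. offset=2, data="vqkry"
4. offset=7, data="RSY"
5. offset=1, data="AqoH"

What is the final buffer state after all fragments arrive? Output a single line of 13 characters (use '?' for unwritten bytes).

Fragment 1: offset=0 data="rP" -> buffer=rP???????????
Fragment 2: offset=10 data="EFe" -> buffer=rP????????EFe
Fragment 3: offset=2 data="vqkry" -> buffer=rPvqkry???EFe
Fragment 4: offset=7 data="RSY" -> buffer=rPvqkryRSYEFe
Fragment 5: offset=1 data="AqoH" -> buffer=rAqoHryRSYEFe

Answer: rAqoHryRSYEFe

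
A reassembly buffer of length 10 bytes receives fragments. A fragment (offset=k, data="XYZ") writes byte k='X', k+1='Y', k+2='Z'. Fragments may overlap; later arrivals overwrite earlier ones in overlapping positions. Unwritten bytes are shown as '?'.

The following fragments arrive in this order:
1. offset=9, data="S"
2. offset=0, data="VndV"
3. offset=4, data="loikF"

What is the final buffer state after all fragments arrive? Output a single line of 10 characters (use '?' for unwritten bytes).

Answer: VndVloikFS

Derivation:
Fragment 1: offset=9 data="S" -> buffer=?????????S
Fragment 2: offset=0 data="VndV" -> buffer=VndV?????S
Fragment 3: offset=4 data="loikF" -> buffer=VndVloikFS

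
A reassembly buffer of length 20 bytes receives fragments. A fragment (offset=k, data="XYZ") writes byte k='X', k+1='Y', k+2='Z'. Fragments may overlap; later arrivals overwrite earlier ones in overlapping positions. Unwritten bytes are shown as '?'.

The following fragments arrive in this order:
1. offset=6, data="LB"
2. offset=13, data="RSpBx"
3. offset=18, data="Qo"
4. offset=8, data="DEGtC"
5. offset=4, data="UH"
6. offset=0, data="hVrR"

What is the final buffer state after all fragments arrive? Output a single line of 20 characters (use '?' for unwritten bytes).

Answer: hVrRUHLBDEGtCRSpBxQo

Derivation:
Fragment 1: offset=6 data="LB" -> buffer=??????LB????????????
Fragment 2: offset=13 data="RSpBx" -> buffer=??????LB?????RSpBx??
Fragment 3: offset=18 data="Qo" -> buffer=??????LB?????RSpBxQo
Fragment 4: offset=8 data="DEGtC" -> buffer=??????LBDEGtCRSpBxQo
Fragment 5: offset=4 data="UH" -> buffer=????UHLBDEGtCRSpBxQo
Fragment 6: offset=0 data="hVrR" -> buffer=hVrRUHLBDEGtCRSpBxQo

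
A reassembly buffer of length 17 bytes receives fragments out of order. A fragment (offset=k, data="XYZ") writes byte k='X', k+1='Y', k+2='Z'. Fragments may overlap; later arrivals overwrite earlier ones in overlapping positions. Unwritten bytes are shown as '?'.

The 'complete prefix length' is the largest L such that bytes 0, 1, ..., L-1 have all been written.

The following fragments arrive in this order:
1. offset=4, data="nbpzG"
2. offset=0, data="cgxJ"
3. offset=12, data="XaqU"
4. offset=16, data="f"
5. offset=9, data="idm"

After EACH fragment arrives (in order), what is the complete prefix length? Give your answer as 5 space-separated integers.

Fragment 1: offset=4 data="nbpzG" -> buffer=????nbpzG???????? -> prefix_len=0
Fragment 2: offset=0 data="cgxJ" -> buffer=cgxJnbpzG???????? -> prefix_len=9
Fragment 3: offset=12 data="XaqU" -> buffer=cgxJnbpzG???XaqU? -> prefix_len=9
Fragment 4: offset=16 data="f" -> buffer=cgxJnbpzG???XaqUf -> prefix_len=9
Fragment 5: offset=9 data="idm" -> buffer=cgxJnbpzGidmXaqUf -> prefix_len=17

Answer: 0 9 9 9 17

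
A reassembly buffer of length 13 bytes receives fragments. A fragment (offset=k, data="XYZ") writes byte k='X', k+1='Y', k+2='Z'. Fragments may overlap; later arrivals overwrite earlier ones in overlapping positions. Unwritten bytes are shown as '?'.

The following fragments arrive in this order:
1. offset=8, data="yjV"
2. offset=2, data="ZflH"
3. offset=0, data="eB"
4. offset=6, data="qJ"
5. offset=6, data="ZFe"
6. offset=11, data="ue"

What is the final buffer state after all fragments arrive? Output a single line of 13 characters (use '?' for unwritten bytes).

Answer: eBZflHZFejVue

Derivation:
Fragment 1: offset=8 data="yjV" -> buffer=????????yjV??
Fragment 2: offset=2 data="ZflH" -> buffer=??ZflH??yjV??
Fragment 3: offset=0 data="eB" -> buffer=eBZflH??yjV??
Fragment 4: offset=6 data="qJ" -> buffer=eBZflHqJyjV??
Fragment 5: offset=6 data="ZFe" -> buffer=eBZflHZFejV??
Fragment 6: offset=11 data="ue" -> buffer=eBZflHZFejVue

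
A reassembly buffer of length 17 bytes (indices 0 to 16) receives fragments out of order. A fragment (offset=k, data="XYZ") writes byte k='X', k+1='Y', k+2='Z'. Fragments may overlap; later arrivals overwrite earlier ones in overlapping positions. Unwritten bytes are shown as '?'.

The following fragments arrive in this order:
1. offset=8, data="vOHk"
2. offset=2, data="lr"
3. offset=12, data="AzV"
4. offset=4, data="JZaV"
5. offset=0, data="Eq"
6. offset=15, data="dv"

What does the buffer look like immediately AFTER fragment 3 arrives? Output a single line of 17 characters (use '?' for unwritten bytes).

Answer: ??lr????vOHkAzV??

Derivation:
Fragment 1: offset=8 data="vOHk" -> buffer=????????vOHk?????
Fragment 2: offset=2 data="lr" -> buffer=??lr????vOHk?????
Fragment 3: offset=12 data="AzV" -> buffer=??lr????vOHkAzV??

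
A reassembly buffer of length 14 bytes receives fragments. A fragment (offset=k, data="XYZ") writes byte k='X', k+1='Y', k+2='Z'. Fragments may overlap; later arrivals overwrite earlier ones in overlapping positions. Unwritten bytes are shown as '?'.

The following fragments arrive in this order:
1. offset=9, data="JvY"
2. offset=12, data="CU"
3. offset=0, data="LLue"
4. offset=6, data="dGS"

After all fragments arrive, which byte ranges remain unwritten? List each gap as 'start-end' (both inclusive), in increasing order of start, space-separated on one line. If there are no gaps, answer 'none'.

Fragment 1: offset=9 len=3
Fragment 2: offset=12 len=2
Fragment 3: offset=0 len=4
Fragment 4: offset=6 len=3
Gaps: 4-5

Answer: 4-5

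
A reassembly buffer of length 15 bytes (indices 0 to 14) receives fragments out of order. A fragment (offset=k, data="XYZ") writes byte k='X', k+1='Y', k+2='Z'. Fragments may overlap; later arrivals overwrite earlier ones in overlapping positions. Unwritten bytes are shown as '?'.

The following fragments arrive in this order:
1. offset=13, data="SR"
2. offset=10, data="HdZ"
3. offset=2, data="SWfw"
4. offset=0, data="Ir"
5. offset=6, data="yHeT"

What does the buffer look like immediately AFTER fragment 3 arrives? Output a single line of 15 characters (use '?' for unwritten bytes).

Fragment 1: offset=13 data="SR" -> buffer=?????????????SR
Fragment 2: offset=10 data="HdZ" -> buffer=??????????HdZSR
Fragment 3: offset=2 data="SWfw" -> buffer=??SWfw????HdZSR

Answer: ??SWfw????HdZSR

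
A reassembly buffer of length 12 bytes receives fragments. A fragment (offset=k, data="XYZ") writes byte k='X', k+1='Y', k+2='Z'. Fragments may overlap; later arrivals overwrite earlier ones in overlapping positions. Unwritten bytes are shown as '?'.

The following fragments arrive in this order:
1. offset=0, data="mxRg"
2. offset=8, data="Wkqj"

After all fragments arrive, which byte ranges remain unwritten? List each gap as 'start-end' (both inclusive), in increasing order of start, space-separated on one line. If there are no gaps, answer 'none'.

Answer: 4-7

Derivation:
Fragment 1: offset=0 len=4
Fragment 2: offset=8 len=4
Gaps: 4-7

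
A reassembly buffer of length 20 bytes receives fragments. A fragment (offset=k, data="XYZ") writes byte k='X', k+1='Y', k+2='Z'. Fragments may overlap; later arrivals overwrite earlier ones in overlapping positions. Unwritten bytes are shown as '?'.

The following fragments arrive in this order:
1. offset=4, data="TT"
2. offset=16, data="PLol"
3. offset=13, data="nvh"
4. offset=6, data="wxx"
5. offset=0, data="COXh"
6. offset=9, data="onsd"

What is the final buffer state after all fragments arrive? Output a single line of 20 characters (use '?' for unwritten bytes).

Fragment 1: offset=4 data="TT" -> buffer=????TT??????????????
Fragment 2: offset=16 data="PLol" -> buffer=????TT??????????PLol
Fragment 3: offset=13 data="nvh" -> buffer=????TT???????nvhPLol
Fragment 4: offset=6 data="wxx" -> buffer=????TTwxx????nvhPLol
Fragment 5: offset=0 data="COXh" -> buffer=COXhTTwxx????nvhPLol
Fragment 6: offset=9 data="onsd" -> buffer=COXhTTwxxonsdnvhPLol

Answer: COXhTTwxxonsdnvhPLol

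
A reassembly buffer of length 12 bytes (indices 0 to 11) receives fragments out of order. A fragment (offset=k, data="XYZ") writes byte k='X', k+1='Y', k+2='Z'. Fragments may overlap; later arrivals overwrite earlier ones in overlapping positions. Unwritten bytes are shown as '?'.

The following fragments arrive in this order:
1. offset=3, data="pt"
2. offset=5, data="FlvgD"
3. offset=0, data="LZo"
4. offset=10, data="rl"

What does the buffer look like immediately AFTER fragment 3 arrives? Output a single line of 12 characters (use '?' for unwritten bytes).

Fragment 1: offset=3 data="pt" -> buffer=???pt???????
Fragment 2: offset=5 data="FlvgD" -> buffer=???ptFlvgD??
Fragment 3: offset=0 data="LZo" -> buffer=LZoptFlvgD??

Answer: LZoptFlvgD??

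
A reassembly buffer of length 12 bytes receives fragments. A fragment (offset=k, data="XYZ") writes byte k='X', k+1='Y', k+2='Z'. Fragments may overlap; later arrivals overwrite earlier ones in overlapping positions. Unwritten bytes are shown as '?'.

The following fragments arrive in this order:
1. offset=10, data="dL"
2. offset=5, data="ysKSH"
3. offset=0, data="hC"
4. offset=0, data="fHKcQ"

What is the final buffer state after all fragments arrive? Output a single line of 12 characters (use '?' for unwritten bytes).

Fragment 1: offset=10 data="dL" -> buffer=??????????dL
Fragment 2: offset=5 data="ysKSH" -> buffer=?????ysKSHdL
Fragment 3: offset=0 data="hC" -> buffer=hC???ysKSHdL
Fragment 4: offset=0 data="fHKcQ" -> buffer=fHKcQysKSHdL

Answer: fHKcQysKSHdL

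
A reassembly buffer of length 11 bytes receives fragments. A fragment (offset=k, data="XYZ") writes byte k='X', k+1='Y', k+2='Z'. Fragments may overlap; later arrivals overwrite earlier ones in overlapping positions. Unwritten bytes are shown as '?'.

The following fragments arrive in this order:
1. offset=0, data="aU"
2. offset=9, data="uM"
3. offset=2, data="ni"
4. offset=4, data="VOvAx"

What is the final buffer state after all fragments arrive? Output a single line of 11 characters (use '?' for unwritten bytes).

Fragment 1: offset=0 data="aU" -> buffer=aU?????????
Fragment 2: offset=9 data="uM" -> buffer=aU???????uM
Fragment 3: offset=2 data="ni" -> buffer=aUni?????uM
Fragment 4: offset=4 data="VOvAx" -> buffer=aUniVOvAxuM

Answer: aUniVOvAxuM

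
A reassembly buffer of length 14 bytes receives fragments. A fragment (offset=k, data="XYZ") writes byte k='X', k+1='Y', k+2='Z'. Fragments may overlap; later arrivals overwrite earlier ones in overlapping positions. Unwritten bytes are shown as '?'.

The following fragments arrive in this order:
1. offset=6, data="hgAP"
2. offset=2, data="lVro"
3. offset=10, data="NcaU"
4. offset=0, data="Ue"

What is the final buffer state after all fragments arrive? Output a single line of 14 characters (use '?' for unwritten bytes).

Fragment 1: offset=6 data="hgAP" -> buffer=??????hgAP????
Fragment 2: offset=2 data="lVro" -> buffer=??lVrohgAP????
Fragment 3: offset=10 data="NcaU" -> buffer=??lVrohgAPNcaU
Fragment 4: offset=0 data="Ue" -> buffer=UelVrohgAPNcaU

Answer: UelVrohgAPNcaU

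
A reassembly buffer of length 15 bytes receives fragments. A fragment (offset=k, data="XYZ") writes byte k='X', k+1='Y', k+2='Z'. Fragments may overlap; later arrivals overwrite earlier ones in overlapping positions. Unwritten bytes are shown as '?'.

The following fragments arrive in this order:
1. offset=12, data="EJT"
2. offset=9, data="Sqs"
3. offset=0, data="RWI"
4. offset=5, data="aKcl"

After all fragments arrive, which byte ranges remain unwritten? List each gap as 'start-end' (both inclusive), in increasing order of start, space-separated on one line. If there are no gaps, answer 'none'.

Answer: 3-4

Derivation:
Fragment 1: offset=12 len=3
Fragment 2: offset=9 len=3
Fragment 3: offset=0 len=3
Fragment 4: offset=5 len=4
Gaps: 3-4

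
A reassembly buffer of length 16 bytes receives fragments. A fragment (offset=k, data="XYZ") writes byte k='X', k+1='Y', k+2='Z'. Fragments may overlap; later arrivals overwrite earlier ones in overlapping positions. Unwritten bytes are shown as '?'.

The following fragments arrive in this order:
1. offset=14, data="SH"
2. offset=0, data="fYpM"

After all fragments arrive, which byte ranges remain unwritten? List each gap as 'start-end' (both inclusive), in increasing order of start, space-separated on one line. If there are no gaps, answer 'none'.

Answer: 4-13

Derivation:
Fragment 1: offset=14 len=2
Fragment 2: offset=0 len=4
Gaps: 4-13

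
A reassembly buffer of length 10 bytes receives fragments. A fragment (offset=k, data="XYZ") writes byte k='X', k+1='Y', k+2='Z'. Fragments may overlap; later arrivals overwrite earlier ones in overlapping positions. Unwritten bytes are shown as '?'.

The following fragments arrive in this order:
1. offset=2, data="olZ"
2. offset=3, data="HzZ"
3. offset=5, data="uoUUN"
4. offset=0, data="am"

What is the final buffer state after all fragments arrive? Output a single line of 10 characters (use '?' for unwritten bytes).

Answer: amoHzuoUUN

Derivation:
Fragment 1: offset=2 data="olZ" -> buffer=??olZ?????
Fragment 2: offset=3 data="HzZ" -> buffer=??oHzZ????
Fragment 3: offset=5 data="uoUUN" -> buffer=??oHzuoUUN
Fragment 4: offset=0 data="am" -> buffer=amoHzuoUUN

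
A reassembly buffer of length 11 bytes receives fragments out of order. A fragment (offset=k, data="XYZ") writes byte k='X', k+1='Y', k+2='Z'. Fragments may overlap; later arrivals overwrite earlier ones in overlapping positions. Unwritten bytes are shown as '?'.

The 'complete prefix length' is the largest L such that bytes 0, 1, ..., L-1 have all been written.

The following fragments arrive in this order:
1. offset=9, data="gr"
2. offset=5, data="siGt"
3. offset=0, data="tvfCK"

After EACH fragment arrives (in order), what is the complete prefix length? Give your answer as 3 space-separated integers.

Fragment 1: offset=9 data="gr" -> buffer=?????????gr -> prefix_len=0
Fragment 2: offset=5 data="siGt" -> buffer=?????siGtgr -> prefix_len=0
Fragment 3: offset=0 data="tvfCK" -> buffer=tvfCKsiGtgr -> prefix_len=11

Answer: 0 0 11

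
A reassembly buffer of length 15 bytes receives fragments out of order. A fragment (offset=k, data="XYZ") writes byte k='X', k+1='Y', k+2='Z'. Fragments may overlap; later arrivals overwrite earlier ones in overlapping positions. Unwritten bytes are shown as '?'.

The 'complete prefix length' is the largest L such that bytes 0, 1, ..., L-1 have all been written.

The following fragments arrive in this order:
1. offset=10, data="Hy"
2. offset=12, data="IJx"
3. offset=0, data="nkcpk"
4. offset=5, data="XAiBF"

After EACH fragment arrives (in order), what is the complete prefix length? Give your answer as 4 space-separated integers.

Answer: 0 0 5 15

Derivation:
Fragment 1: offset=10 data="Hy" -> buffer=??????????Hy??? -> prefix_len=0
Fragment 2: offset=12 data="IJx" -> buffer=??????????HyIJx -> prefix_len=0
Fragment 3: offset=0 data="nkcpk" -> buffer=nkcpk?????HyIJx -> prefix_len=5
Fragment 4: offset=5 data="XAiBF" -> buffer=nkcpkXAiBFHyIJx -> prefix_len=15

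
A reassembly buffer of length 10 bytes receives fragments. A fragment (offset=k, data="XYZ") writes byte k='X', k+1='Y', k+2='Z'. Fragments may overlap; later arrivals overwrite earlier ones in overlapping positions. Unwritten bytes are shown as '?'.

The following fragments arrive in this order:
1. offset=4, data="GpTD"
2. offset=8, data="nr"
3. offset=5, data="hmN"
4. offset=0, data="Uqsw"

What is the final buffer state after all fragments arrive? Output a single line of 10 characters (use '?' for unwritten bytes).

Fragment 1: offset=4 data="GpTD" -> buffer=????GpTD??
Fragment 2: offset=8 data="nr" -> buffer=????GpTDnr
Fragment 3: offset=5 data="hmN" -> buffer=????GhmNnr
Fragment 4: offset=0 data="Uqsw" -> buffer=UqswGhmNnr

Answer: UqswGhmNnr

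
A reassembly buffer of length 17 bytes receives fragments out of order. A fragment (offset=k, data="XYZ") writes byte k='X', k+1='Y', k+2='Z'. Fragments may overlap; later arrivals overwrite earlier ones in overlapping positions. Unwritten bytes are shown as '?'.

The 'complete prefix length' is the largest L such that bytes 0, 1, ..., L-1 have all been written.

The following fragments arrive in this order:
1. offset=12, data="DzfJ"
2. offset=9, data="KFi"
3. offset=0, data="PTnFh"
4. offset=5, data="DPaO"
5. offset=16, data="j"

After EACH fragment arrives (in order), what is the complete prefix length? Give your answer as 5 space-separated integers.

Answer: 0 0 5 16 17

Derivation:
Fragment 1: offset=12 data="DzfJ" -> buffer=????????????DzfJ? -> prefix_len=0
Fragment 2: offset=9 data="KFi" -> buffer=?????????KFiDzfJ? -> prefix_len=0
Fragment 3: offset=0 data="PTnFh" -> buffer=PTnFh????KFiDzfJ? -> prefix_len=5
Fragment 4: offset=5 data="DPaO" -> buffer=PTnFhDPaOKFiDzfJ? -> prefix_len=16
Fragment 5: offset=16 data="j" -> buffer=PTnFhDPaOKFiDzfJj -> prefix_len=17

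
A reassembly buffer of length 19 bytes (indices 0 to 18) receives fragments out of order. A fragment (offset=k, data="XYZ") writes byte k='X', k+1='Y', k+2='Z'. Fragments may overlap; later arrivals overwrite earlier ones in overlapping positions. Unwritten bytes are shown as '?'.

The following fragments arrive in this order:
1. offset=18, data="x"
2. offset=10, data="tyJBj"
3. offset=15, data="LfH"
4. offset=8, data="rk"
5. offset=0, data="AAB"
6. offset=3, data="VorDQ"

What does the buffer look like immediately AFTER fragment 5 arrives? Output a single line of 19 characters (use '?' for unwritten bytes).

Fragment 1: offset=18 data="x" -> buffer=??????????????????x
Fragment 2: offset=10 data="tyJBj" -> buffer=??????????tyJBj???x
Fragment 3: offset=15 data="LfH" -> buffer=??????????tyJBjLfHx
Fragment 4: offset=8 data="rk" -> buffer=????????rktyJBjLfHx
Fragment 5: offset=0 data="AAB" -> buffer=AAB?????rktyJBjLfHx

Answer: AAB?????rktyJBjLfHx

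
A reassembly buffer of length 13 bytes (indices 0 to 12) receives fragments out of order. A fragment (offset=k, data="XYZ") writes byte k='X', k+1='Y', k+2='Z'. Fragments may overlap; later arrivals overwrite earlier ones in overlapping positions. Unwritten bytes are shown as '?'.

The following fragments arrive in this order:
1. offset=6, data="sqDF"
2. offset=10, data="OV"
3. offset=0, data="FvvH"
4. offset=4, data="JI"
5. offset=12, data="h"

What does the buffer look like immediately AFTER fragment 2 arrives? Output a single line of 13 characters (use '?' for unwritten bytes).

Answer: ??????sqDFOV?

Derivation:
Fragment 1: offset=6 data="sqDF" -> buffer=??????sqDF???
Fragment 2: offset=10 data="OV" -> buffer=??????sqDFOV?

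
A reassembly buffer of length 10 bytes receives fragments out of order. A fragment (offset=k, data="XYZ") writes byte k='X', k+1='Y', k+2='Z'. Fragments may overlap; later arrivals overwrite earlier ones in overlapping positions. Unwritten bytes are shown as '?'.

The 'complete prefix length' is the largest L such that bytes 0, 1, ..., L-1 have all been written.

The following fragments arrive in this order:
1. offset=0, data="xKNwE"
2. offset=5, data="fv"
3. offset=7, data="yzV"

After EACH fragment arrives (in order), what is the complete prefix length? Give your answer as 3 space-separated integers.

Answer: 5 7 10

Derivation:
Fragment 1: offset=0 data="xKNwE" -> buffer=xKNwE????? -> prefix_len=5
Fragment 2: offset=5 data="fv" -> buffer=xKNwEfv??? -> prefix_len=7
Fragment 3: offset=7 data="yzV" -> buffer=xKNwEfvyzV -> prefix_len=10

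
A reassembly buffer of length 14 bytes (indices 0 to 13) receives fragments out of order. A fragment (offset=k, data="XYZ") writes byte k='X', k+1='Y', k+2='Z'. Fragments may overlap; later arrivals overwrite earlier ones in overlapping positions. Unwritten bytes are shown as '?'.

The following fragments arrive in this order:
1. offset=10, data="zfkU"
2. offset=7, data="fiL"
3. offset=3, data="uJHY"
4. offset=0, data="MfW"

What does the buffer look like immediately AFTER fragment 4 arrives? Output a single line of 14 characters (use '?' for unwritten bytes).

Answer: MfWuJHYfiLzfkU

Derivation:
Fragment 1: offset=10 data="zfkU" -> buffer=??????????zfkU
Fragment 2: offset=7 data="fiL" -> buffer=???????fiLzfkU
Fragment 3: offset=3 data="uJHY" -> buffer=???uJHYfiLzfkU
Fragment 4: offset=0 data="MfW" -> buffer=MfWuJHYfiLzfkU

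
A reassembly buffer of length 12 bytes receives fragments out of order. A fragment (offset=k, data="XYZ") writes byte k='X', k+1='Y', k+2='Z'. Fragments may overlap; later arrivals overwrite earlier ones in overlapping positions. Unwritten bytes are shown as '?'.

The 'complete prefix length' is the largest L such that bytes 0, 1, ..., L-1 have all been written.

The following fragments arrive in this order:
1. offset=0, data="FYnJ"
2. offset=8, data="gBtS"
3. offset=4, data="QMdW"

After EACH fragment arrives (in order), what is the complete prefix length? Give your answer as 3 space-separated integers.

Fragment 1: offset=0 data="FYnJ" -> buffer=FYnJ???????? -> prefix_len=4
Fragment 2: offset=8 data="gBtS" -> buffer=FYnJ????gBtS -> prefix_len=4
Fragment 3: offset=4 data="QMdW" -> buffer=FYnJQMdWgBtS -> prefix_len=12

Answer: 4 4 12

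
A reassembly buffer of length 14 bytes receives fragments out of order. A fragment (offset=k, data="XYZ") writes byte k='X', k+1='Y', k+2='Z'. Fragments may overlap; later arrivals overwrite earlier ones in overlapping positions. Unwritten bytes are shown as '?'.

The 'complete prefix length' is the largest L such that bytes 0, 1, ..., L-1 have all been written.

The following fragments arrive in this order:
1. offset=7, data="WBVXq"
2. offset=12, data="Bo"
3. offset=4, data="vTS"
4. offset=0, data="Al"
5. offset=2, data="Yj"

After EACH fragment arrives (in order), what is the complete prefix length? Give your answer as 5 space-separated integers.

Answer: 0 0 0 2 14

Derivation:
Fragment 1: offset=7 data="WBVXq" -> buffer=???????WBVXq?? -> prefix_len=0
Fragment 2: offset=12 data="Bo" -> buffer=???????WBVXqBo -> prefix_len=0
Fragment 3: offset=4 data="vTS" -> buffer=????vTSWBVXqBo -> prefix_len=0
Fragment 4: offset=0 data="Al" -> buffer=Al??vTSWBVXqBo -> prefix_len=2
Fragment 5: offset=2 data="Yj" -> buffer=AlYjvTSWBVXqBo -> prefix_len=14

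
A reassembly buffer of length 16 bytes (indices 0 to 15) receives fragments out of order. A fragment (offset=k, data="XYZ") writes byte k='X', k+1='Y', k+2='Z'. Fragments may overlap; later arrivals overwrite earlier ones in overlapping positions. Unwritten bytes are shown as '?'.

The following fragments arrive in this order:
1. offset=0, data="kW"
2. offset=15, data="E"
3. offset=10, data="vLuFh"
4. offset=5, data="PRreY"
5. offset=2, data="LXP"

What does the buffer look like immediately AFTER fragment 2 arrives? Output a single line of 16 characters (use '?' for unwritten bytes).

Fragment 1: offset=0 data="kW" -> buffer=kW??????????????
Fragment 2: offset=15 data="E" -> buffer=kW?????????????E

Answer: kW?????????????E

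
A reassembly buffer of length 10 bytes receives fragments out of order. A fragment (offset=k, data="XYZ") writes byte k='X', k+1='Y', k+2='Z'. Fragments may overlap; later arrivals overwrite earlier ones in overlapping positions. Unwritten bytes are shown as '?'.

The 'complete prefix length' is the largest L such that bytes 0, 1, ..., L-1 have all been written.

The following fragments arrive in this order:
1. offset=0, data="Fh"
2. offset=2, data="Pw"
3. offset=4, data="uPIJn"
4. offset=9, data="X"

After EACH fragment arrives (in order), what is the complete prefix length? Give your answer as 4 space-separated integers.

Fragment 1: offset=0 data="Fh" -> buffer=Fh???????? -> prefix_len=2
Fragment 2: offset=2 data="Pw" -> buffer=FhPw?????? -> prefix_len=4
Fragment 3: offset=4 data="uPIJn" -> buffer=FhPwuPIJn? -> prefix_len=9
Fragment 4: offset=9 data="X" -> buffer=FhPwuPIJnX -> prefix_len=10

Answer: 2 4 9 10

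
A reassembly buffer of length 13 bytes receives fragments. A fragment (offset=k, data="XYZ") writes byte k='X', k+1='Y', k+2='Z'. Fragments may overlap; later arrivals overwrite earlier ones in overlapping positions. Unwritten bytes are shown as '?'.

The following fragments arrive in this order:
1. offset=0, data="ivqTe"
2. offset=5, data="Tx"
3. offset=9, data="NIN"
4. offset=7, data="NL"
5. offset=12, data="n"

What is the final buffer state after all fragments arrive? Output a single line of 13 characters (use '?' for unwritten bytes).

Fragment 1: offset=0 data="ivqTe" -> buffer=ivqTe????????
Fragment 2: offset=5 data="Tx" -> buffer=ivqTeTx??????
Fragment 3: offset=9 data="NIN" -> buffer=ivqTeTx??NIN?
Fragment 4: offset=7 data="NL" -> buffer=ivqTeTxNLNIN?
Fragment 5: offset=12 data="n" -> buffer=ivqTeTxNLNINn

Answer: ivqTeTxNLNINn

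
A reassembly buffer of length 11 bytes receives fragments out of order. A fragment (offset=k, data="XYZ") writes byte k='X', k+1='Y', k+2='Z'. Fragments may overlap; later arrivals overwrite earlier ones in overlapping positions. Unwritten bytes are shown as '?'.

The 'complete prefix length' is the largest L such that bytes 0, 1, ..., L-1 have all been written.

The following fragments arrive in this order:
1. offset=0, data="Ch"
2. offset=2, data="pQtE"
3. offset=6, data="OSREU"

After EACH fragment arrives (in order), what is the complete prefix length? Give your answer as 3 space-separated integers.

Answer: 2 6 11

Derivation:
Fragment 1: offset=0 data="Ch" -> buffer=Ch????????? -> prefix_len=2
Fragment 2: offset=2 data="pQtE" -> buffer=ChpQtE????? -> prefix_len=6
Fragment 3: offset=6 data="OSREU" -> buffer=ChpQtEOSREU -> prefix_len=11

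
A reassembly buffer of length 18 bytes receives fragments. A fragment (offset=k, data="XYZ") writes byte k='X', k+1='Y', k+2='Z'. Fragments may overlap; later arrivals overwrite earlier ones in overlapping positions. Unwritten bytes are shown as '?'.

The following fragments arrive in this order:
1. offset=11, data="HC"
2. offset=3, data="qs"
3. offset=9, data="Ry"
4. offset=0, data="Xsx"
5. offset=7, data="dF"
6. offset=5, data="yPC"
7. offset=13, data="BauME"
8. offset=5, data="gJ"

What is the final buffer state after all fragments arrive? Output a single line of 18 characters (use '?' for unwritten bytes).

Answer: XsxqsgJCFRyHCBauME

Derivation:
Fragment 1: offset=11 data="HC" -> buffer=???????????HC?????
Fragment 2: offset=3 data="qs" -> buffer=???qs??????HC?????
Fragment 3: offset=9 data="Ry" -> buffer=???qs????RyHC?????
Fragment 4: offset=0 data="Xsx" -> buffer=Xsxqs????RyHC?????
Fragment 5: offset=7 data="dF" -> buffer=Xsxqs??dFRyHC?????
Fragment 6: offset=5 data="yPC" -> buffer=XsxqsyPCFRyHC?????
Fragment 7: offset=13 data="BauME" -> buffer=XsxqsyPCFRyHCBauME
Fragment 8: offset=5 data="gJ" -> buffer=XsxqsgJCFRyHCBauME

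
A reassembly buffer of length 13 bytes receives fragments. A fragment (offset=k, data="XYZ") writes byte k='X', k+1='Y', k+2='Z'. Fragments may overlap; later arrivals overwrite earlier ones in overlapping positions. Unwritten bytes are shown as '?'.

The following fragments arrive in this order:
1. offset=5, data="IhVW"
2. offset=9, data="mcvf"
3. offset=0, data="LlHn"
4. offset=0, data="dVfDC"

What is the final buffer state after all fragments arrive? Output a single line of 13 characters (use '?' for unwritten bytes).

Fragment 1: offset=5 data="IhVW" -> buffer=?????IhVW????
Fragment 2: offset=9 data="mcvf" -> buffer=?????IhVWmcvf
Fragment 3: offset=0 data="LlHn" -> buffer=LlHn?IhVWmcvf
Fragment 4: offset=0 data="dVfDC" -> buffer=dVfDCIhVWmcvf

Answer: dVfDCIhVWmcvf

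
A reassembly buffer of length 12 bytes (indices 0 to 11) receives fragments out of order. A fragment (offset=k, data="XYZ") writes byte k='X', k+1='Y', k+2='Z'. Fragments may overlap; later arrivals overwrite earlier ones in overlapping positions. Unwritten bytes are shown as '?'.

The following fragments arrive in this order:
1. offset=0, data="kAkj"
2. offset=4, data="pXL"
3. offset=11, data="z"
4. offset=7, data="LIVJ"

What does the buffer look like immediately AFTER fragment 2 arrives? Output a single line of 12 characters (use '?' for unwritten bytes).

Answer: kAkjpXL?????

Derivation:
Fragment 1: offset=0 data="kAkj" -> buffer=kAkj????????
Fragment 2: offset=4 data="pXL" -> buffer=kAkjpXL?????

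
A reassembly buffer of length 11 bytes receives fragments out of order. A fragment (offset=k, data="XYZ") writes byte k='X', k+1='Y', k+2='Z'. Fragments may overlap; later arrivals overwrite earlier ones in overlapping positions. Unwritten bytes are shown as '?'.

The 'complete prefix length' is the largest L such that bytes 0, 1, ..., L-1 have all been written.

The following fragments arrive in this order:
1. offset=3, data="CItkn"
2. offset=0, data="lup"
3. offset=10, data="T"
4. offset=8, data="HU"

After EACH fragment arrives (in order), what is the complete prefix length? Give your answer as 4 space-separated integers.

Fragment 1: offset=3 data="CItkn" -> buffer=???CItkn??? -> prefix_len=0
Fragment 2: offset=0 data="lup" -> buffer=lupCItkn??? -> prefix_len=8
Fragment 3: offset=10 data="T" -> buffer=lupCItkn??T -> prefix_len=8
Fragment 4: offset=8 data="HU" -> buffer=lupCItknHUT -> prefix_len=11

Answer: 0 8 8 11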